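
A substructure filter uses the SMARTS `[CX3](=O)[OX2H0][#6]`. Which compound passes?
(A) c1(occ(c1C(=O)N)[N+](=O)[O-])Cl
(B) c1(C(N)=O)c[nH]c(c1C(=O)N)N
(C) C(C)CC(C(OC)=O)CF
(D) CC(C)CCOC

C

[CX3](=O)[OX2H0][#6] describes a carbonyl carbon bonded to an oxygen that is itself bonded to carbon (no H on that O) (an ester).
(A) has a primary amide (-C(=O)NH2) but the carbonyl is bonded to N, not to an O-C linkage.
(B) has a primary amide (-C(=O)NH2) but the carbonyl is bonded to N, not to an O-C linkage.
(C) contains a methyl-ester group (-C(=O)OCH3), which satisfies every atom and bond constraint.
(D) has a methoxy ether (-OCH3) but the ether oxygen is not adjacent to a C=O carbon.
So the answer is (C).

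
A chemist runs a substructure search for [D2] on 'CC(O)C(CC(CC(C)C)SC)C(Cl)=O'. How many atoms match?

The query [D2] means: atom with exactly two heavy-atom neighbours.
Check the 15 heavy atoms by environment: 4× C (D1) → no; 5× C (D3) → no; 2× C (D2) → match; 1× S (D2) → match; 2× O (D1) → no; 1× Cl (D1) → no.
Summing the matching environments: 2 + 1 = 3 matching atoms.

3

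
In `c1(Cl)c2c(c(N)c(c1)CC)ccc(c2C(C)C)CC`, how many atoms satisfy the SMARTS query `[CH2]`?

The query [CH2] means: aliphatic carbon with exactly two hydrogens.
Check the 19 heavy atoms by environment: 7× c (aromatic, H0) → no; 3× c (aromatic, H1) → no; 2× C (H2) → match; 4× C (H3) → no; 1× N (H2) → no; 1× Cl (H0) → no; 1× C (H1) → no.
That gives 2 matching atoms.

2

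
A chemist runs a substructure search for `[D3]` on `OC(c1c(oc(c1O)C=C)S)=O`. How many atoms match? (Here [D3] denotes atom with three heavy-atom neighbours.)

5

The query [D3] means: atom with exactly three heavy-atom neighbours.
Check the 12 heavy atoms by environment: 1× o (aromatic, D2) → no; 4× c (aromatic, D3) → match; 1× C (D3) → match; 3× O (D1) → no; 1× S (D1) → no; 1× C (D2) → no; 1× C (D1) → no.
Summing the matching environments: 4 + 1 = 5 matching atoms.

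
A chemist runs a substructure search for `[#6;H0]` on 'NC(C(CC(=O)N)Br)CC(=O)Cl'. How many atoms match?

The query [#6;H0] means: any carbon with no attached hydrogen.
Check the 12 heavy atoms by environment: 2× C (H2) → no; 2× C (H1) → no; 2× C (H0) → match; 2× O (H0) → no; 2× N (H2) → no; 1× Br (H0) → no; 1× Cl (H0) → no.
That gives 2 matching atoms.

2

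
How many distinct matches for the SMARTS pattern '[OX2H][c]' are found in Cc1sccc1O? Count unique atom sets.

[OX2H][c] is the SMARTS for a phenol: a hydroxyl oxygen attached to an aromatic carbon.
Exactly one fragment in the molecule meets all constraints, giving 1 match.

1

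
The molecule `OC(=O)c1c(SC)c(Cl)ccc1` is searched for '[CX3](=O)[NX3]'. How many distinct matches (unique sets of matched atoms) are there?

[CX3](=O)[NX3] is the SMARTS for an amide: a carbonyl carbon bonded to a trivalent nitrogen.
The molecule has a carboxylic acid group (-C(=O)OH), but the carbonyl is bonded to O, not to an NX3 nitrogen; nothing else fits, so there are 0 matches.

0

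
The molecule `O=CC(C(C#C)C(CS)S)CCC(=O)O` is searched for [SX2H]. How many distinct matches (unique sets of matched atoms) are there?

2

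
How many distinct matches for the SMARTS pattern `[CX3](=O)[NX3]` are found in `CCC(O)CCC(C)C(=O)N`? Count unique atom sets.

1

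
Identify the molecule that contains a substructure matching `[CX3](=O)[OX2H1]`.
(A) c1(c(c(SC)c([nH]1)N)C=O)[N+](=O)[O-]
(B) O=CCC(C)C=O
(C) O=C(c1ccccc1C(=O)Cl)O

[CX3](=O)[OX2H1] describes an sp2 carbon double-bonded to O and single-bonded to an -OH oxygen (a carboxylic acid).
(A) has an aldehyde (-CHO) but there is no singly-bonded oxygen on the carbonyl carbon.
(B) has an aldehyde (-CHO) but there is no singly-bonded oxygen on the carbonyl carbon.
(C) contains a carboxylic acid group (-C(=O)OH), which satisfies every atom and bond constraint.
So the answer is (C).

C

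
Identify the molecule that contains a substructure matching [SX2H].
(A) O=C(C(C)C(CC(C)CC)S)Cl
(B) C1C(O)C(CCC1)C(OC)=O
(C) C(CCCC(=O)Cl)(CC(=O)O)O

A

[SX2H] describes an aliphatic sulfur with two connections, one being H (a thiol).
(A) contains a thiol (-SH), which satisfies every atom and bond constraint.
(B) has a hydroxyl group (-OH) but it is an -OH, not an -SH.
(C) has a hydroxyl group (-OH) but it is an -OH, not an -SH.
So the answer is (A).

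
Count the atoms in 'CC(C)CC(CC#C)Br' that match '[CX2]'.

2

The query [CX2] means: C with X2: aliphatic carbon with exactly 2 total connections.
Check the 9 heavy atoms by environment: 6× C (X4) → no; 1× Br (X1) → no; 2× C (X2) → match.
That gives 2 matching atoms.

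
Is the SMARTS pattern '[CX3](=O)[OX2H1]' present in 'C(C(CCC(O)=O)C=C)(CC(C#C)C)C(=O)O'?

Yes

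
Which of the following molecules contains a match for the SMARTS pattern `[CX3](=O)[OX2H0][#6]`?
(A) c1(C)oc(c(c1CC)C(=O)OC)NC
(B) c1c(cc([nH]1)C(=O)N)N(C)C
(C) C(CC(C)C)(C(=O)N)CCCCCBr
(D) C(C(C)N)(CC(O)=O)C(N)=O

A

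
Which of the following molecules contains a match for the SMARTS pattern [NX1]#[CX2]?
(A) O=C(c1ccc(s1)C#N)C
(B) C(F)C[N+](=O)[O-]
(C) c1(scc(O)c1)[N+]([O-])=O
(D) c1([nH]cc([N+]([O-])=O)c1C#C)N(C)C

A

[NX1]#[CX2] describes a nitrogen triple-bonded to a two-connected carbon (a nitrile).
(A) contains a nitrile (-C#N), which satisfies every atom and bond constraint.
(B) has a nitro group (-[N+](=O)[O-]) but there is no C#N triple bond.
(C) has a nitro group (-[N+](=O)[O-]) but there is no C#N triple bond.
(D) has a nitro group (-[N+](=O)[O-]) but there is no C#N triple bond.
So the answer is (A).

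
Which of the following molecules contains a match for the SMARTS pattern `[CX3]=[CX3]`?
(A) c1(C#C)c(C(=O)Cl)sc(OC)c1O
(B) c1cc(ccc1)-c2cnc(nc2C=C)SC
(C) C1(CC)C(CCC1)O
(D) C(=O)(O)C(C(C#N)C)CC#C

B

[CX3]=[CX3] describes a non-aromatic C=C double bond between two sp2 carbons (an alkene).
(A) has an ethynyl group (-C#CH) but the C-C bond is a triple bond, not a double bond.
(B) contains a vinyl group (-CH=CH2), which satisfies every atom and bond constraint.
(C) has an ethyl group (-CH2CH3) but its C-C bond is a single bond between CX4 carbons, not CX3=CX3.
(D) has an ethynyl group (-C#CH) but the C-C bond is a triple bond, not a double bond.
So the answer is (B).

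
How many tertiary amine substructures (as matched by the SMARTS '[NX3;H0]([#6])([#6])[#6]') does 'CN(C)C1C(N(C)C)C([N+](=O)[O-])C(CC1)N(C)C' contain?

[NX3;H0]([#6])([#6])[#6] is the SMARTS for a tertiary amine: a trivalent nitrogen with no H, bonded to three carbons.
The molecule carries 3 separate instances of a dimethylamino group (-N(CH3)2) meeting every constraint; each maps to a distinct set of atoms, giving 3 matches.

3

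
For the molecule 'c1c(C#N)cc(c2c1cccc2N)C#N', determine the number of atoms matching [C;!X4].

2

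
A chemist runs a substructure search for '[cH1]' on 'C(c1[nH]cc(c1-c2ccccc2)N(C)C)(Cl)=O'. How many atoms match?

6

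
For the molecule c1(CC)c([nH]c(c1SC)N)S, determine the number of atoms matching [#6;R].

The query [#6;R] means: carbon that is part of a ring.
Check the 11 heavy atoms by environment: 1× n (aromatic, in 5-ring) → no; 4× c (aromatic, in 5-ring) → match; 3× C (acyclic) → no; 1× N (acyclic) → no; 2× S (acyclic) → no.
That gives 4 matching atoms.

4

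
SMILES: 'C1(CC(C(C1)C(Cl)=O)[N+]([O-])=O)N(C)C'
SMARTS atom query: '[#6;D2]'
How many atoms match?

2

Check the 14 heavy atoms by environment: 4× C (D3) → no; 2× C (D2) → match; 2× O (D1) → no; 1× Cl (D1) → no; 1× N (charge +1, D3) → no; 1× O (charge -1, D1) → no; 1× N (D3) → no; 2× C (D1) → no.
That gives 2 matching atoms.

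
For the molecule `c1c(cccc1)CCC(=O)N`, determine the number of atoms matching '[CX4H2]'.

2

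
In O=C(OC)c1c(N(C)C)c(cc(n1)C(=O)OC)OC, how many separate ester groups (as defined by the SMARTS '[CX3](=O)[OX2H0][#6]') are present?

[CX3](=O)[OX2H0][#6] is the SMARTS for an ester: a carbonyl carbon bonded to an oxygen that is itself bonded to carbon (no H on that O).
The molecule carries 2 separate instances of a methyl-ester group (-C(=O)OCH3) meeting every constraint; each maps to a distinct set of atoms, giving 2 matches.

2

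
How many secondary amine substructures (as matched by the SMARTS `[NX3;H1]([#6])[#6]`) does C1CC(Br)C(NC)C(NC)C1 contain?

2

[NX3;H1]([#6])[#6] is the SMARTS for a secondary amine: a trivalent nitrogen with one H, bonded to two carbons.
The molecule carries 2 separate instances of an N-methylamino group (-NHCH3) meeting every constraint; each maps to a distinct set of atoms, giving 2 matches.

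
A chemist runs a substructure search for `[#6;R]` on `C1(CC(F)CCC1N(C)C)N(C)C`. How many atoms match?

The query [#6;R] means: carbon that is part of a ring.
Check the 13 heavy atoms by environment: 6× C (in 6-ring) → match; 2× N (acyclic) → no; 4× C (acyclic) → no; 1× F (acyclic) → no.
That gives 6 matching atoms.

6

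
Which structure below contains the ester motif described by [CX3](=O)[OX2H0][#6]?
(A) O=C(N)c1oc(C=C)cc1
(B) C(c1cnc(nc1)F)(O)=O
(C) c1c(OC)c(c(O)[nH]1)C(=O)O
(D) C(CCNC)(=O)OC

[CX3](=O)[OX2H0][#6] describes a carbonyl carbon bonded to an oxygen that is itself bonded to carbon (no H on that O) (an ester).
(A) has a primary amide (-C(=O)NH2) but the carbonyl is bonded to N, not to an O-C linkage.
(B) has a carboxylic acid group (-C(=O)OH) but the singly-bonded O carries H (OX2H1, not H0).
(C) has a methoxy ether (-OCH3) but the ether oxygen is not adjacent to a C=O carbon.
(D) contains a methyl-ester group (-C(=O)OCH3), which satisfies every atom and bond constraint.
So the answer is (D).

D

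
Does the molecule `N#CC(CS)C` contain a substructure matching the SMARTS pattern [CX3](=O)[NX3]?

The pattern [CX3](=O)[NX3] describes a carbonyl carbon bonded to a trivalent nitrogen — an amide.
The closest candidate here is a nitrile (-C#N), but the nitrile N is NX1 (triple-bonded), not NX3. No other fragment satisfies the full query, so there is no match.

No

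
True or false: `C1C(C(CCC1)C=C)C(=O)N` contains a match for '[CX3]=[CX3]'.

True

The pattern [CX3]=[CX3] describes a non-aromatic C=C double bond between two sp2 carbons — an alkene.
The molecule carries a vinyl group (-CH=CH2), whose atoms satisfy every constraint of the query, so the pattern matches.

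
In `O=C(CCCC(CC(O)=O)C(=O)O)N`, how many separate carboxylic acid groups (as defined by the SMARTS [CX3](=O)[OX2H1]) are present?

2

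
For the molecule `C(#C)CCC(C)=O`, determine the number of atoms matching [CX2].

2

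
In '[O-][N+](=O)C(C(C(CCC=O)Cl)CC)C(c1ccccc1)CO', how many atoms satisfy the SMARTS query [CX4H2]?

The query [CX4H2] means: sp3 carbon (X4) with exactly two hydrogens.
Check the 22 heavy atoms by environment: 4× C (H2, X4) → match; 4× C (H1, X4) → no; 1× c (aromatic, H0, X3) → no; 5× c (aromatic, H1, X3) → no; 1× C (H3, X4) → no; 1× N (charge +1, H0, X3) → no; 1× O (charge -1, H0, X1) → no; 2× O (H0, X1) → no; 1× C (H1, X3) → no; 1× O (H1, X2) → no; 1× Cl (H0, X1) → no.
That gives 4 matching atoms.

4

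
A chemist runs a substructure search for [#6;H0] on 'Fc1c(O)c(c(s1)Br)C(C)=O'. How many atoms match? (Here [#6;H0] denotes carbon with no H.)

5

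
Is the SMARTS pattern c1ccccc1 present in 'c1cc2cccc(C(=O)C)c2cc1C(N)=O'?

The pattern c1ccccc1 describes six aromatic carbons in a ring — a benzene ring.
The required atom environment is present in the molecule, so the pattern matches.

Yes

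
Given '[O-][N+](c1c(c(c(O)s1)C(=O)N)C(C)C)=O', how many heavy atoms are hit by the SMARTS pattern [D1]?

7

The query [D1] means: atom with exactly one heavy-atom neighbour (degree 1).
Check the 15 heavy atoms by environment: 1× s (aromatic, D2) → no; 4× c (aromatic, D3) → no; 2× C (D3) → no; 3× O (D1) → match; 1× N (D1) → match; 1× N (charge +1, D3) → no; 1× O (charge -1, D1) → match; 2× C (D1) → match.
Summing the matching environments: 3 + 1 + 1 + 2 = 7 matching atoms.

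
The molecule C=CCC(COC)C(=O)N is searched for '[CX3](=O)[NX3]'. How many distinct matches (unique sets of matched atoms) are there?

1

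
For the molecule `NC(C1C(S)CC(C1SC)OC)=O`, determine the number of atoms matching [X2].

3

The query [X2] means: any atom with exactly two total connections (bonds + H).
Check the 13 heavy atoms by environment: 7× C (X4) → no; 1× O (X2) → match; 2× S (X2) → match; 1× C (X3) → no; 1× O (X1) → no; 1× N (X3) → no.
Summing the matching environments: 1 + 2 = 3 matching atoms.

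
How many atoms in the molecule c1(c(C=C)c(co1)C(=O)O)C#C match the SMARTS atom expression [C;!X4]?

The query [C;!X4] means: aliphatic carbon that does not have four total connections.
Check the 12 heavy atoms by environment: 1× o (aromatic, X2) → no; 4× c (aromatic, X3) → no; 3× C (X3) → match; 1× O (X1) → no; 1× O (X2) → no; 2× C (X2) → match.
Summing the matching environments: 3 + 2 = 5 matching atoms.

5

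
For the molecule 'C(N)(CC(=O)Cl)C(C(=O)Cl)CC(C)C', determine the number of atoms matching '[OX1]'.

2

The query [OX1] means: aliphatic oxygen with one total connection — typically a carbonyl =O or an oxide.
Check the 14 heavy atoms by environment: 7× C (X4) → no; 1× N (X3) → no; 2× C (X3) → no; 2× O (X1) → match; 2× Cl (X1) → no.
That gives 2 matching atoms.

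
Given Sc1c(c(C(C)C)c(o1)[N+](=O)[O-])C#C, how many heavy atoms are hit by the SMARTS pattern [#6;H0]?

5

The query [#6;H0] means: any carbon with no attached hydrogen.
Check the 14 heavy atoms by environment: 1× o (aromatic, H0) → no; 4× c (aromatic, H0) → match; 1× C (H0) → match; 2× C (H1) → no; 1× N (charge +1, H0) → no; 1× O (charge -1, H0) → no; 1× O (H0) → no; 2× C (H3) → no; 1× S (H1) → no.
Summing the matching environments: 4 + 1 = 5 matching atoms.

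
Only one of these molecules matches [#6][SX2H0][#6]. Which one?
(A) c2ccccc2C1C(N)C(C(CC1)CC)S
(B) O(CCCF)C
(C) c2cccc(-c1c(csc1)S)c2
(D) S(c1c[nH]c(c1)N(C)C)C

D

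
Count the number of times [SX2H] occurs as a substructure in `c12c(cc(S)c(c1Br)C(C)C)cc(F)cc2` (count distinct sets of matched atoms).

1

[SX2H] is the SMARTS for a thiol: an aliphatic sulfur with two connections, one being H.
Exactly one fragment in the molecule meets all constraints, giving 1 match.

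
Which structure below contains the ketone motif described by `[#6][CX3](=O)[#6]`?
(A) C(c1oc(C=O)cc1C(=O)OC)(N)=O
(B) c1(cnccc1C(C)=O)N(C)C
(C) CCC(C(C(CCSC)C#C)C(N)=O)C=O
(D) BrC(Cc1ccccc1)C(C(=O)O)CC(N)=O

[#6][CX3](=O)[#6] describes a carbonyl carbon (no H) flanked by two carbons (a ketone).
(A) has a methyl-ester group (-C(=O)OCH3) but one neighbour of the carbonyl carbon is O, not C.
(B) contains an acetyl/ketone group (-C(=O)CH3), which satisfies every atom and bond constraint.
(C) has an aldehyde (-CHO) but the carbonyl carbon has H1, so it is not flanked by two carbons.
(D) has a carboxylic acid group (-C(=O)OH) but one neighbour of the carbonyl carbon is O, not C.
So the answer is (B).

B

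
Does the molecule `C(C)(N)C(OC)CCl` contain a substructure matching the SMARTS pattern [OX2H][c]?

No

The pattern [OX2H][c] describes a hydroxyl oxygen attached to an aromatic carbon — a phenol.
The closest candidate here is a methoxy ether (-OCH3), but the oxygen has H0, not H1. No other fragment satisfies the full query, so there is no match.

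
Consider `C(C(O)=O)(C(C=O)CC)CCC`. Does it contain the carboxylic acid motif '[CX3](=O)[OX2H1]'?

The pattern [CX3](=O)[OX2H1] describes an sp2 carbon double-bonded to O and single-bonded to an -OH oxygen — a carboxylic acid.
The molecule carries a carboxylic acid group (-C(=O)OH), whose atoms satisfy every constraint of the query, so the pattern matches.

Yes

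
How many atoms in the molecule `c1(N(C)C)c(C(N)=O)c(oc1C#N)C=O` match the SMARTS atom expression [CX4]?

2

The query [CX4] means: C with X4: aliphatic carbon with exactly 4 total connections (bonds + H).
Check the 15 heavy atoms by environment: 1× o (aromatic, X2) → no; 4× c (aromatic, X3) → no; 2× C (X3) → no; 2× O (X1) → no; 2× N (X3) → no; 2× C (X4) → match; 1× C (X2) → no; 1× N (X1) → no.
That gives 2 matching atoms.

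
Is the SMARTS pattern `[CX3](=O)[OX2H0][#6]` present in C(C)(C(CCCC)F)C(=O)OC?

Yes

The pattern [CX3](=O)[OX2H0][#6] describes a carbonyl carbon bonded to an oxygen that is itself bonded to carbon (no H on that O) — an ester.
The molecule carries a methyl-ester group (-C(=O)OCH3), whose atoms satisfy every constraint of the query, so the pattern matches.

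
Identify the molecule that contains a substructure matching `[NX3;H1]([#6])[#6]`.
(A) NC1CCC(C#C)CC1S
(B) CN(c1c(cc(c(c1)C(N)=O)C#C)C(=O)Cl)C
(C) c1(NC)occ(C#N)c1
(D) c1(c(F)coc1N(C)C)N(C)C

C

[NX3;H1]([#6])[#6] describes a trivalent nitrogen with one H, bonded to two carbons (a secondary amine).
(A) has a primary amino group (-NH2) but the nitrogen has H2 and only one carbon neighbour.
(B) has a dimethylamino group (-N(CH3)2) but the nitrogen has H0, not H1.
(C) contains an N-methylamino group (-NHCH3), which satisfies every atom and bond constraint.
(D) has a dimethylamino group (-N(CH3)2) but the nitrogen has H0, not H1.
So the answer is (C).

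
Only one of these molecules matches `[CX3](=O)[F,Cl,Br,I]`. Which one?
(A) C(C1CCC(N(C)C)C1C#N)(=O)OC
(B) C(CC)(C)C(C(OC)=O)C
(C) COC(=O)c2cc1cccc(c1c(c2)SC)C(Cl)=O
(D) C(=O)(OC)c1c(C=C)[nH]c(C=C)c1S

C

[CX3](=O)[F,Cl,Br,I] describes a carbonyl carbon bonded to a halogen (an acyl halide).
(A) has a methyl-ester group (-C(=O)OCH3) but the carbonyl is bonded to -O-C, not to a halogen.
(B) has a methyl-ester group (-C(=O)OCH3) but the carbonyl is bonded to -O-C, not to a halogen.
(C) contains an acyl chloride (-C(=O)Cl), which satisfies every atom and bond constraint.
(D) has a methyl-ester group (-C(=O)OCH3) but the carbonyl is bonded to -O-C, not to a halogen.
So the answer is (C).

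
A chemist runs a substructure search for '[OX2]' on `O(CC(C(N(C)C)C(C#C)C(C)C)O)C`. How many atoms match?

2

Check the 15 heavy atoms by environment: 10× C (X4) → no; 1× N (X3) → no; 2× C (X2) → no; 2× O (X2) → match.
That gives 2 matching atoms.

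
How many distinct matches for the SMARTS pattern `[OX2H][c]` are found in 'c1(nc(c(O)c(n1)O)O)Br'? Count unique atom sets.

3

[OX2H][c] is the SMARTS for a phenol: a hydroxyl oxygen attached to an aromatic carbon.
The molecule carries 3 separate instances of a hydroxyl group (-OH) meeting every constraint; each maps to a distinct set of atoms, giving 3 matches.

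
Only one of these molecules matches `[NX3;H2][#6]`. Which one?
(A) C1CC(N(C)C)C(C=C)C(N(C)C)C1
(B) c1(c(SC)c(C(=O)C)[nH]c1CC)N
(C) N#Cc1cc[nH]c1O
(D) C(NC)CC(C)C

B

[NX3;H2][#6] describes a trivalent nitrogen with two H attached to carbon (a primary amine).
(A) has a dimethylamino group (-N(CH3)2) but the nitrogen has H0, not H2.
(B) contains a primary amino group (-NH2), which satisfies every atom and bond constraint.
(C) has a nitrile (-C#N) but the nitrogen is NX1 (triple-bonded), not NX3 with two H.
(D) has an N-methylamino group (-NHCH3) but the nitrogen bears two carbons and only one H (H1), not H2.
So the answer is (B).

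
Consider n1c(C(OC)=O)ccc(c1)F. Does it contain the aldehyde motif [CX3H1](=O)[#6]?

No

The pattern [CX3H1](=O)[#6] describes an sp2 carbon with one H, double-bonded to O and single-bonded to carbon — an aldehyde.
The closest candidate here is a methyl-ester group (-C(=O)OCH3), but the carbonyl carbon has H0, not H1. No other fragment satisfies the full query, so there is no match.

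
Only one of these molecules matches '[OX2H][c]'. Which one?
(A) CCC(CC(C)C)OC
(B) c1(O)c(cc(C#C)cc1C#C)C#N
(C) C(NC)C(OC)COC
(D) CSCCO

[OX2H][c] describes a hydroxyl oxygen attached to an aromatic carbon (a phenol).
(A) has a methoxy ether (-OCH3) but the oxygen has H0, not H1.
(B) contains a hydroxyl group (-OH), which satisfies every atom and bond constraint.
(C) has a methoxy ether (-OCH3) but the oxygen has H0, not H1.
(D) has a hydroxyl group (-OH) but the -OH is on an aliphatic carbon, not an aromatic c.
So the answer is (B).

B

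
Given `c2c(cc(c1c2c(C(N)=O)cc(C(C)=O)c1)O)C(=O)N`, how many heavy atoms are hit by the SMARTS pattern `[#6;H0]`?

The query [#6;H0] means: any carbon with no attached hydrogen.
Check the 20 heavy atoms by environment: 6× c (aromatic, H0) → match; 4× c (aromatic, H1) → no; 3× C (H0) → match; 3× O (H0) → no; 1× C (H3) → no; 2× N (H2) → no; 1× O (H1) → no.
Summing the matching environments: 6 + 3 = 9 matching atoms.

9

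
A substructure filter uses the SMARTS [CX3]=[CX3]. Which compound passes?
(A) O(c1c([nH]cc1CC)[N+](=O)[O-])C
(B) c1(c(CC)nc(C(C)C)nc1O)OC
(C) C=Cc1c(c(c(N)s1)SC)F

[CX3]=[CX3] describes a non-aromatic C=C double bond between two sp2 carbons (an alkene).
(A) has an ethyl group (-CH2CH3) but its C-C bond is a single bond between CX4 carbons, not CX3=CX3.
(B) has an ethyl group (-CH2CH3) but its C-C bond is a single bond between CX4 carbons, not CX3=CX3.
(C) contains a vinyl group (-CH=CH2), which satisfies every atom and bond constraint.
So the answer is (C).

C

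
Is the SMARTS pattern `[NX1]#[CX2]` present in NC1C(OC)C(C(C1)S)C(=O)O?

No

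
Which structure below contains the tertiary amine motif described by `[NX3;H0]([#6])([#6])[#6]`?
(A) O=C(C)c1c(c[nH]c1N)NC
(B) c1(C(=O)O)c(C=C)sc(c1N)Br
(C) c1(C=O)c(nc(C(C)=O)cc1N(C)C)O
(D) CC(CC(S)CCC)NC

[NX3;H0]([#6])([#6])[#6] describes a trivalent nitrogen with no H, bonded to three carbons (a tertiary amine).
(A) has a primary amino group (-NH2) but the nitrogen has H2, not H0 with three carbons.
(B) has a primary amino group (-NH2) but the nitrogen has H2, not H0 with three carbons.
(C) contains a dimethylamino group (-N(CH3)2), which satisfies every atom and bond constraint.
(D) has an N-methylamino group (-NHCH3) but the nitrogen still has one H (H1), not H0.
So the answer is (C).

C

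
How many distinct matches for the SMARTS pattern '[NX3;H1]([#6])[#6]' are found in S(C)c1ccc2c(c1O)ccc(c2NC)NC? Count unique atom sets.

2

[NX3;H1]([#6])[#6] is the SMARTS for a secondary amine: a trivalent nitrogen with one H, bonded to two carbons.
The molecule carries 2 separate instances of an N-methylamino group (-NHCH3) meeting every constraint; each maps to a distinct set of atoms, giving 2 matches.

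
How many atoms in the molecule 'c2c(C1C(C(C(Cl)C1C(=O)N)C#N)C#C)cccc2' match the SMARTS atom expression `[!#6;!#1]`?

4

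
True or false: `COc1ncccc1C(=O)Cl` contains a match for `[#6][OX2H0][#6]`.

The pattern [#6][OX2H0][#6] describes an aliphatic oxygen bridging two carbons with no H on the oxygen — an ether.
The molecule carries a methoxy ether (-OCH3), whose atoms satisfy every constraint of the query, so the pattern matches.

True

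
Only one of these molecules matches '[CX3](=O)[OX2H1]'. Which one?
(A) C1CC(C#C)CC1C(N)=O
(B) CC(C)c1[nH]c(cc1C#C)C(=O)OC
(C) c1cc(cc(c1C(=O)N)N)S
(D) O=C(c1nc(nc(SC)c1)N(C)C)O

D

[CX3](=O)[OX2H1] describes an sp2 carbon double-bonded to O and single-bonded to an -OH oxygen (a carboxylic acid).
(A) has a primary amide (-C(=O)NH2) but the carbonyl is bonded to N, not to an -OH oxygen.
(B) has a methyl-ester group (-C(=O)OCH3) but the singly-bonded O has no H (OX2H0, not OX2H1).
(C) has a primary amide (-C(=O)NH2) but the carbonyl is bonded to N, not to an -OH oxygen.
(D) contains a carboxylic acid group (-C(=O)OH), which satisfies every atom and bond constraint.
So the answer is (D).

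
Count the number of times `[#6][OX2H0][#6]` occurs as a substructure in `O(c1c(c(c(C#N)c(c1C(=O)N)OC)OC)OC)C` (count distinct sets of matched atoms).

4

[#6][OX2H0][#6] is the SMARTS for an ether: an aliphatic oxygen bridging two carbons with no H on the oxygen.
The molecule carries 4 separate instances of a methoxy ether (-OCH3) meeting every constraint; each maps to a distinct set of atoms, giving 4 matches.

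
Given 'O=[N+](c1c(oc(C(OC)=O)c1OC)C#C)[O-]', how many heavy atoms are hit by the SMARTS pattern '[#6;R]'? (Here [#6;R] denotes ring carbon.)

4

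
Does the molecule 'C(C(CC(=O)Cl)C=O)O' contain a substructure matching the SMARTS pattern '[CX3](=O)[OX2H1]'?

The pattern [CX3](=O)[OX2H1] describes an sp2 carbon double-bonded to O and single-bonded to an -OH oxygen — a carboxylic acid.
The closest candidate here is an aldehyde (-CHO), but there is no singly-bonded oxygen on the carbonyl carbon. No other fragment satisfies the full query, so there is no match.

No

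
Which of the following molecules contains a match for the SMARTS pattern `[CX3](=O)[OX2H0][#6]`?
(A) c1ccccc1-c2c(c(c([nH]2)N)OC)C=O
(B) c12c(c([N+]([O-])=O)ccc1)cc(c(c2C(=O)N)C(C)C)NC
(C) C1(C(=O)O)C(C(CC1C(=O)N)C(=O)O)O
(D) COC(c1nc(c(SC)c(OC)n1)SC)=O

D

[CX3](=O)[OX2H0][#6] describes a carbonyl carbon bonded to an oxygen that is itself bonded to carbon (no H on that O) (an ester).
(A) has a methoxy ether (-OCH3) but the ether oxygen is not adjacent to a C=O carbon.
(B) has a primary amide (-C(=O)NH2) but the carbonyl is bonded to N, not to an O-C linkage.
(C) has a carboxylic acid group (-C(=O)OH) but the singly-bonded O carries H (OX2H1, not H0).
(D) contains a methyl-ester group (-C(=O)OCH3), which satisfies every atom and bond constraint.
So the answer is (D).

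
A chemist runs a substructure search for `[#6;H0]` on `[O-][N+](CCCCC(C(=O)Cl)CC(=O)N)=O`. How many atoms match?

2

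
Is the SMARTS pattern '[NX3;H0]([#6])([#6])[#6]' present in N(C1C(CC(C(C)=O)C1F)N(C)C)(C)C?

The pattern [NX3;H0]([#6])([#6])[#6] describes a trivalent nitrogen with no H, bonded to three carbons — a tertiary amine.
The molecule carries a dimethylamino group (-N(CH3)2), whose atoms satisfy every constraint of the query, so the pattern matches.

Yes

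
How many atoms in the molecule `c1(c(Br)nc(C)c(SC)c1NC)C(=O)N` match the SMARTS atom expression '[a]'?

6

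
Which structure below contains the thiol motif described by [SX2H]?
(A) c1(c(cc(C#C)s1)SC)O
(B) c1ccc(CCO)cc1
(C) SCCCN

C

[SX2H] describes an aliphatic sulfur with two connections, one being H (a thiol).
(A) has a hydroxyl group (-OH) but it is an -OH, not an -SH.
(B) has a hydroxyl group (-OH) but it is an -OH, not an -SH.
(C) contains a thiol (-SH), which satisfies every atom and bond constraint.
So the answer is (C).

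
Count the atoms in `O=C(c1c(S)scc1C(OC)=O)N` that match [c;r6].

0

The query [c;r6] means: aromatic carbon that belongs to a six-membered ring.
Check the 13 heavy atoms by environment: 1× s (aromatic, in 5-ring) → no; 4× c (aromatic, in 5-ring) → no; 3× C (acyclic) → no; 3× O (acyclic) → no; 1× S (acyclic) → no; 1× N (acyclic) → no.
No environment satisfies the query, so 0 matching atoms.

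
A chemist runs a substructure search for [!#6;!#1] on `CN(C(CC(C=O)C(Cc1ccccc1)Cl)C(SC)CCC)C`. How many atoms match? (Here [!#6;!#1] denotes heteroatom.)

4

The query [!#6;!#1] means: not carbon and not hydrogen — any heteroatom.
Check the 23 heavy atoms by environment: 13× C → no; 1× O → match; 1× S → match; 1× N → match; 1× Cl → match; 6× c (aromatic) → no.
Summing the matching environments: 1 + 1 + 1 + 1 = 4 matching atoms.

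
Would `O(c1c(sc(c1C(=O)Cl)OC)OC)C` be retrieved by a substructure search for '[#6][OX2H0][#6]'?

Yes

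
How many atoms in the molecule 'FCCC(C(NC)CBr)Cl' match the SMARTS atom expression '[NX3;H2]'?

0

Check the 10 heavy atoms by environment: 3× C (H2, X4) → no; 2× C (H1, X4) → no; 1× N (H1, X3) → no; 1× C (H3, X4) → no; 1× F (H0, X1) → no; 1× Cl (H0, X1) → no; 1× Br (H0, X1) → no.
No environment satisfies the query, so 0 matching atoms.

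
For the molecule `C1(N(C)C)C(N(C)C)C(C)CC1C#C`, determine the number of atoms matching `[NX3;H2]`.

0

The query [NX3;H2] means: aliphatic N with 3 total connections, two of them H — an -NH2 nitrogen (amine or amide).
Check the 14 heavy atoms by environment: 4× C (H1, X4) → no; 1× C (H2, X4) → no; 5× C (H3, X4) → no; 2× N (H0, X3) → no; 1× C (H0, X2) → no; 1× C (H1, X2) → no.
No environment satisfies the query, so 0 matching atoms.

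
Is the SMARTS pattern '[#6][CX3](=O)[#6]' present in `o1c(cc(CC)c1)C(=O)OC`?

No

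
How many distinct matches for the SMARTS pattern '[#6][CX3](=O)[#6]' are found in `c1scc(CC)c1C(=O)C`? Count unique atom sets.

1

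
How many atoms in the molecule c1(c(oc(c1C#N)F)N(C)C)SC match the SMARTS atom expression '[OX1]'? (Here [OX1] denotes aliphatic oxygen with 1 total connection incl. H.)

0

The query [OX1] means: aliphatic oxygen with one total connection — typically a carbonyl =O or an oxide.
Check the 13 heavy atoms by environment: 1× o (aromatic, X2) → no; 4× c (aromatic, X3) → no; 1× F (X1) → no; 1× C (X2) → no; 1× N (X1) → no; 1× N (X3) → no; 3× C (X4) → no; 1× S (X2) → no.
No environment satisfies the query, so 0 matching atoms.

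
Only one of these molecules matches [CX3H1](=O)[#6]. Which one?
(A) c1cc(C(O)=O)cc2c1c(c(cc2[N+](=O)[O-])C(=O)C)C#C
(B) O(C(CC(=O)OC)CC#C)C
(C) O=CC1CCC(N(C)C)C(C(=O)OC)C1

C

[CX3H1](=O)[#6] describes an sp2 carbon with one H, double-bonded to O and single-bonded to carbon (an aldehyde).
(A) has a carboxylic acid group (-C(=O)OH) but the carbonyl carbon has H0 and is bonded to O, not H1.
(B) has a methyl-ester group (-C(=O)OCH3) but the carbonyl carbon has H0, not H1.
(C) contains an aldehyde (-CHO), which satisfies every atom and bond constraint.
So the answer is (C).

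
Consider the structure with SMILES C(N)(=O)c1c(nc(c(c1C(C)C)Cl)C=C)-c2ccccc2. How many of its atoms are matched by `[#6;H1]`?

7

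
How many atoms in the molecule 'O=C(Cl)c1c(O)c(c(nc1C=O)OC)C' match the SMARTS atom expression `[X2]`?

3

The query [X2] means: any atom with exactly two total connections (bonds + H).
Check the 15 heavy atoms by environment: 1× n (aromatic, X2) → match; 5× c (aromatic, X3) → no; 2× C (X3) → no; 2× O (X1) → no; 2× C (X4) → no; 2× O (X2) → match; 1× Cl (X1) → no.
Summing the matching environments: 1 + 2 = 3 matching atoms.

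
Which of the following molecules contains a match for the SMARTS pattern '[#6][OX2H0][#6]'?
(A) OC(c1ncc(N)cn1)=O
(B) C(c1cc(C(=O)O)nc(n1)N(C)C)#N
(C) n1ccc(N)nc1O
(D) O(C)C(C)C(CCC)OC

[#6][OX2H0][#6] describes an aliphatic oxygen bridging two carbons with no H on the oxygen (an ether).
(A) has a carboxylic acid group (-C(=O)OH) but the -OH oxygen has H1; the =O is OX1, not OX2.
(B) has a carboxylic acid group (-C(=O)OH) but the -OH oxygen has H1; the =O is OX1, not OX2.
(C) has a hydroxyl group (-OH) but the oxygen has H1, not H0 bridging two carbons.
(D) contains a methoxy ether (-OCH3), which satisfies every atom and bond constraint.
So the answer is (D).

D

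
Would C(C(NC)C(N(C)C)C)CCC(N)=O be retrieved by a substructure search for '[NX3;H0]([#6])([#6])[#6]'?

Yes

The pattern [NX3;H0]([#6])([#6])[#6] describes a trivalent nitrogen with no H, bonded to three carbons — a tertiary amine.
The molecule carries a dimethylamino group (-N(CH3)2), whose atoms satisfy every constraint of the query, so the pattern matches.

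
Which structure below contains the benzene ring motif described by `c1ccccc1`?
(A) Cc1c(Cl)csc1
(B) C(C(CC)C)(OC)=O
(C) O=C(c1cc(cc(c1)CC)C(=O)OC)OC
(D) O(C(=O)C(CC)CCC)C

C

c1ccccc1 describes six aromatic carbons in a ring (a benzene ring).
(A) has a methyl group (-CH3) but no six-membered all-carbon aromatic ring is present.
(B) has a methyl group (-CH3) but no six-membered all-carbon aromatic ring is present.
(C) contains the required atom environment, so the pattern matches.
(D) has a methyl group (-CH3) but no six-membered all-carbon aromatic ring is present.
So the answer is (C).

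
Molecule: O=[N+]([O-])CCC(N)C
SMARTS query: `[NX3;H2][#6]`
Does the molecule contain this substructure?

Yes

The pattern [NX3;H2][#6] describes a trivalent nitrogen with two H attached to carbon — a primary amine.
The molecule carries a primary amino group (-NH2), whose atoms satisfy every constraint of the query, so the pattern matches.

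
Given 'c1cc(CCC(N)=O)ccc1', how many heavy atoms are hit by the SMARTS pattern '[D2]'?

7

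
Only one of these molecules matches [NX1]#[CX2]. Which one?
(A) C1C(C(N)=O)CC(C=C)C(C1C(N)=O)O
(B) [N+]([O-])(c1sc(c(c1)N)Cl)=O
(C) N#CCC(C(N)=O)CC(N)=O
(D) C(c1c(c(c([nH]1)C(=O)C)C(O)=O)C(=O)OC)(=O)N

C

[NX1]#[CX2] describes a nitrogen triple-bonded to a two-connected carbon (a nitrile).
(A) has a primary amide (-C(=O)NH2) but the nitrogen is NX3, not NX1.
(B) has a primary amino group (-NH2) but the nitrogen is NX3 (three connections), not NX1 triple-bonded.
(C) contains a nitrile (-C#N), which satisfies every atom and bond constraint.
(D) has a primary amide (-C(=O)NH2) but the nitrogen is NX3, not NX1.
So the answer is (C).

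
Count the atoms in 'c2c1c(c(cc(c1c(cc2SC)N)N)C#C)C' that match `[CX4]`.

2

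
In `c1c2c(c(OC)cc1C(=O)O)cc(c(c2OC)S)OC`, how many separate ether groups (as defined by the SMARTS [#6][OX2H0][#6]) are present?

3

[#6][OX2H0][#6] is the SMARTS for an ether: an aliphatic oxygen bridging two carbons with no H on the oxygen.
The molecule carries 3 separate instances of a methoxy ether (-OCH3) meeting every constraint; each maps to a distinct set of atoms, giving 3 matches.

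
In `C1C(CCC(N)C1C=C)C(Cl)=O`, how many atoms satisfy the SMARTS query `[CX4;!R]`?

0

The query [CX4;!R] means: aliphatic carbon with four total connections, not in a ring.
Check the 12 heavy atoms by environment: 6× C (X4, in 6-ring) → no; 1× N (X3, acyclic) → no; 3× C (X3, acyclic) → no; 1× O (X1, acyclic) → no; 1× Cl (X1, acyclic) → no.
No environment satisfies the query, so 0 matching atoms.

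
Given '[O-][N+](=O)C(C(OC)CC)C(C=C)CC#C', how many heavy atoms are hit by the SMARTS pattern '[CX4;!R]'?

7

The query [CX4;!R] means: aliphatic carbon with four total connections, not in a ring.
Check the 15 heavy atoms by environment: 7× C (X4, acyclic) → match; 1× O (X2, acyclic) → no; 1× N (charge +1, X3, acyclic) → no; 1× O (charge -1, X1, acyclic) → no; 1× O (X1, acyclic) → no; 2× C (X2, acyclic) → no; 2× C (X3, acyclic) → no.
That gives 7 matching atoms.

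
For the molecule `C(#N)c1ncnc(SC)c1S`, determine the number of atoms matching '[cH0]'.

Check the 11 heavy atoms by environment: 2× n (aromatic, H0) → no; 1× c (aromatic, H1) → no; 3× c (aromatic, H0) → match; 1× S (H0) → no; 1× C (H3) → no; 1× S (H1) → no; 1× C (H0) → no; 1× N (H0) → no.
That gives 3 matching atoms.

3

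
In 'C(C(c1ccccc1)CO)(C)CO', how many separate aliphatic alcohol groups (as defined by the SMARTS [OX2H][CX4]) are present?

[OX2H][CX4] is the SMARTS for an aliphatic alcohol: a hydroxyl oxygen bound to an sp3 (X4) carbon.
The molecule carries 2 separate instances of a hydroxyl group (-OH) meeting every constraint; each maps to a distinct set of atoms, giving 2 matches.

2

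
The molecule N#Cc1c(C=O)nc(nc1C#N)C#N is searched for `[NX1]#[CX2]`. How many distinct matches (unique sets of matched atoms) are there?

[NX1]#[CX2] is the SMARTS for a nitrile: a nitrogen triple-bonded to a two-connected carbon.
The molecule carries 3 separate instances of a nitrile (-C#N) meeting every constraint; each maps to a distinct set of atoms, giving 3 matches.

3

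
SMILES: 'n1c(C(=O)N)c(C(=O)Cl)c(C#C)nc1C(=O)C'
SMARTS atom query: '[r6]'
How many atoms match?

6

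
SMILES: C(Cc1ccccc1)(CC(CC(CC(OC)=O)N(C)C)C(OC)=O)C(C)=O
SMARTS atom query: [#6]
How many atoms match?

21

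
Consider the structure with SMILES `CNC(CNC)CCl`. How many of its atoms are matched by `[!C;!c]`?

3

Check the 8 heavy atoms by environment: 5× C → no; 1× Cl → match; 2× N → match.
Summing the matching environments: 1 + 2 = 3 matching atoms.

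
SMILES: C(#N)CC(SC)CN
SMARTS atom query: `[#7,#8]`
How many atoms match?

2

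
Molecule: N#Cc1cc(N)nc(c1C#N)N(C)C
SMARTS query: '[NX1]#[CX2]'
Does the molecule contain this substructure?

The pattern [NX1]#[CX2] describes a nitrogen triple-bonded to a two-connected carbon — a nitrile.
The molecule carries a nitrile (-C#N), whose atoms satisfy every constraint of the query, so the pattern matches.

Yes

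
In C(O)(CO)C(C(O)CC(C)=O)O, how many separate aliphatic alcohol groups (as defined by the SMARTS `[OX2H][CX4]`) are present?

[OX2H][CX4] is the SMARTS for an aliphatic alcohol: a hydroxyl oxygen bound to an sp3 (X4) carbon.
The molecule carries 4 separate instances of a hydroxyl group (-OH) meeting every constraint; each maps to a distinct set of atoms, giving 4 matches.

4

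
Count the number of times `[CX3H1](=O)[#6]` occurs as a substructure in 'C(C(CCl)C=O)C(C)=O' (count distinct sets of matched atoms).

1

[CX3H1](=O)[#6] is the SMARTS for an aldehyde: an sp2 carbon with one H, double-bonded to O and single-bonded to carbon.
Exactly one fragment in the molecule meets all constraints, giving 1 match.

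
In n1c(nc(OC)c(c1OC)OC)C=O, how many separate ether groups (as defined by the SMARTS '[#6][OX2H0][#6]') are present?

3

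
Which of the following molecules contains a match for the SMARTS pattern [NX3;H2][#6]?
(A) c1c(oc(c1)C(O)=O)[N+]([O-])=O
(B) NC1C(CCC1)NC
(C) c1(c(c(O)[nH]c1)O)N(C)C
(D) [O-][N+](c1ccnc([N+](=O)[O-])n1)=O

[NX3;H2][#6] describes a trivalent nitrogen with two H attached to carbon (a primary amine).
(A) has a nitro group (-[N+](=O)[O-]) but the nitrogen is [N+] with no H, not NX3H2.
(B) contains a primary amino group (-NH2), which satisfies every atom and bond constraint.
(C) has a dimethylamino group (-N(CH3)2) but the nitrogen has H0, not H2.
(D) has a nitro group (-[N+](=O)[O-]) but the nitrogen is [N+] with no H, not NX3H2.
So the answer is (B).

B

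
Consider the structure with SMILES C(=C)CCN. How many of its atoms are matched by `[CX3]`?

Check the 5 heavy atoms by environment: 2× C (X4) → no; 2× C (X3) → match; 1× N (X3) → no.
That gives 2 matching atoms.

2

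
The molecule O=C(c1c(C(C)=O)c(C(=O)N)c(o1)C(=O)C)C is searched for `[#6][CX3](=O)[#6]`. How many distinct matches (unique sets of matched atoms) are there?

3

[#6][CX3](=O)[#6] is the SMARTS for a ketone: a carbonyl carbon (no H) flanked by two carbons.
The molecule carries 3 separate instances of an acetyl/ketone group (-C(=O)CH3) meeting every constraint; each maps to a distinct set of atoms, giving 3 matches.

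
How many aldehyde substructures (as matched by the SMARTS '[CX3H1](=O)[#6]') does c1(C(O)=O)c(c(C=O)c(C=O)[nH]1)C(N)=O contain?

2

[CX3H1](=O)[#6] is the SMARTS for an aldehyde: an sp2 carbon with one H, double-bonded to O and single-bonded to carbon.
The molecule carries 2 separate instances of an aldehyde (-CHO) meeting every constraint; each maps to a distinct set of atoms, giving 2 matches.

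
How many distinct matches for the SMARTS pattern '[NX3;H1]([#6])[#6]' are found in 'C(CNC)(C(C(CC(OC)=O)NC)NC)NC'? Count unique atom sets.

[NX3;H1]([#6])[#6] is the SMARTS for a secondary amine: a trivalent nitrogen with one H, bonded to two carbons.
The molecule carries 4 separate instances of an N-methylamino group (-NHCH3) meeting every constraint; each maps to a distinct set of atoms, giving 4 matches.

4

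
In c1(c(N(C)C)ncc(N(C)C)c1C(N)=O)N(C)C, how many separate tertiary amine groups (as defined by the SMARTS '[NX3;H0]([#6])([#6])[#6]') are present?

3

[NX3;H0]([#6])([#6])[#6] is the SMARTS for a tertiary amine: a trivalent nitrogen with no H, bonded to three carbons.
The molecule carries 3 separate instances of a dimethylamino group (-N(CH3)2) meeting every constraint; each maps to a distinct set of atoms, giving 3 matches.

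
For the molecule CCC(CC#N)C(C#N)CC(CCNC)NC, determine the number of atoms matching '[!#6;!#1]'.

4

The query [!#6;!#1] means: not carbon and not hydrogen — any heteroatom.
Check the 17 heavy atoms by environment: 13× C → no; 4× N → match.
That gives 4 matching atoms.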